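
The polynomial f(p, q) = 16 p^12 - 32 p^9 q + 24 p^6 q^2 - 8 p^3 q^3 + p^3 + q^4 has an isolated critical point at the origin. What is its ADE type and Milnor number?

Type E_{6}, Milnor number mu = 6.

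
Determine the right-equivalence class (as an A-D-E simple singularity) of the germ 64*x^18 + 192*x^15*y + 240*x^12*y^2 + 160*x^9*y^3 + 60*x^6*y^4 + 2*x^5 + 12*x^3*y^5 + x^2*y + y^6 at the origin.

D_7

The Hessian of f at 0 is [[0, 0], [0, 0]] with rank 0, so corank 2. A Groebner basis of the Jacobian ideal J(f) in C{x,y} is {x^2/6 + y^5, x^3, x*y}; counting standard monomials gives mu = 7. Corank 2; j^3 = x^2*y has shape L^2 M (L != M), so D-series; mu = 7 gives D_7.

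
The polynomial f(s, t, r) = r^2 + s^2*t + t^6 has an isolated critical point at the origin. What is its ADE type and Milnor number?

Type D_7, Milnor number mu = 7.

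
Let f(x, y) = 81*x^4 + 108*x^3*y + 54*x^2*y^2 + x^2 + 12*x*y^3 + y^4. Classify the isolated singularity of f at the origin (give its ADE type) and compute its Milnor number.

The Hessian of f at 0 has rank 1. Corank 1: A-series; mu = 3 gives A_3.

Type A_{3}, Milnor number mu = 3.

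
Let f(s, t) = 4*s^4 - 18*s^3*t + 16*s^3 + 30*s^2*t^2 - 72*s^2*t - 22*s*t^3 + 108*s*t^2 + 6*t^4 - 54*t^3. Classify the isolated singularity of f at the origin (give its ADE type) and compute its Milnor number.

The Hessian of f at 0 has rank 0. Corank 2; j^3 = 2*(2*s - 3*t)^3 is a perfect cube, so E-series; the 4-jet and mu = 7 give E_7.

Type E7, Milnor number mu = 7.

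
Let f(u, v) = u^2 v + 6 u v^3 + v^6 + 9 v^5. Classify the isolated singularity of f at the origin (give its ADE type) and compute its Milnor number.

Type D_7, Milnor number mu = 7.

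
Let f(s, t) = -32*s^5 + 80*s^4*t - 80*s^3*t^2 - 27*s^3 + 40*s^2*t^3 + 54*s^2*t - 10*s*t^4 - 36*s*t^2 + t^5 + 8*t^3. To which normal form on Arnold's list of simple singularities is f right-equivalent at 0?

E_{8}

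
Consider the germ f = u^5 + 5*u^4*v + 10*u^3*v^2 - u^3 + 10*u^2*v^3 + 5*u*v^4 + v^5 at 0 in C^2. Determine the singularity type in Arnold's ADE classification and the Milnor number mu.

The Hessian of f at 0 is [[0, 0], [0, 0]] with rank 0, so corank 2. A Groebner basis of the Jacobian ideal J(f) in C{u,v} is {v^5, u*v^3 + v^4/4, u^2}; counting standard monomials gives mu = 8. Corank 2; j^3 = -u^3 is a perfect cube, so E-series; the 5-jet and mu = 8 give E_8.

Type E8, Milnor number mu = 8.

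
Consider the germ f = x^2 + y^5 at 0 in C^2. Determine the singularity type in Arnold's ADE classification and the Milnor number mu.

Type A4, Milnor number mu = 4.

The Hessian of f at 0 has rank 1. Corank 1: A-series; mu = 4 gives A_4.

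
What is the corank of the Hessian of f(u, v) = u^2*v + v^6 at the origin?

2

Hessian at 0 has rank 0.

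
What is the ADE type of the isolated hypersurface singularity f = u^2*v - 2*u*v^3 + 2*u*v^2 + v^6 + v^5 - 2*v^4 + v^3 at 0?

D_7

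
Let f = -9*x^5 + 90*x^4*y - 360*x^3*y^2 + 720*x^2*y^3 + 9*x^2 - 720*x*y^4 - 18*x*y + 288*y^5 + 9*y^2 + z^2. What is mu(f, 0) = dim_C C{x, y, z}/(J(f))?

4

The Hessian of f at 0 is [[18, -18, 0], [-18, 18, 0], [0, 0, 2]] with rank 2, so corank 1. A Groebner basis of the Jacobian ideal J(f) in C{x,y,z} is {y^4, x - y, z}; counting standard monomials gives mu = 4. Corank 1: A-series; mu = 4 gives A_4.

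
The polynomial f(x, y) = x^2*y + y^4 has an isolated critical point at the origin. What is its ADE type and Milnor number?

Type D_{5}, Milnor number mu = 5.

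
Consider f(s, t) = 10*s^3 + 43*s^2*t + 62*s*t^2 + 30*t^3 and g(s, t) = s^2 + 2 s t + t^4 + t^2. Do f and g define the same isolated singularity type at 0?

The Hessian of f at 0 is [[0, 0], [0, 0]] with rank 0, so corank 2. A Groebner basis of the Jacobian ideal J(f) in C{s,t} is {t^3, s^2 - 26*t^2/11, s*t + 17*t^2/11}; counting standard monomials gives mu = 4. Corank 2; j^3 = (2*s + 3*t)*(5*s^2 + 14*s*t + 10*t^2) splits into three distinct lines over C (the quadratic factor has nonzero discriminant), so D_4. The Hessian of g at 0 is [[2, 2], [2, 2]] with rank 1, so corank 1. A Groebner basis of the Jacobian ideal J(g) in C{s,t} is {t^3, s + t}; counting standard monomials gives mu = 3. Corank 1: A-series; mu = 3 gives A_3. f is D_4 but g is A_3, hence not right-equivalent.

No.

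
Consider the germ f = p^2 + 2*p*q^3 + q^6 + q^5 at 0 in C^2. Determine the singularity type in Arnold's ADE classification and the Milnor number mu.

The Hessian of f at 0 has rank 1. Corank 1: A-series; mu = 4 gives A_4.

Type A4, Milnor number mu = 4.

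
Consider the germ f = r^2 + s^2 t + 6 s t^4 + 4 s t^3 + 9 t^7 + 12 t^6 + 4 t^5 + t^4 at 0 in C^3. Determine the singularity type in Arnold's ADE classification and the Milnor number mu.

Type D5, Milnor number mu = 5.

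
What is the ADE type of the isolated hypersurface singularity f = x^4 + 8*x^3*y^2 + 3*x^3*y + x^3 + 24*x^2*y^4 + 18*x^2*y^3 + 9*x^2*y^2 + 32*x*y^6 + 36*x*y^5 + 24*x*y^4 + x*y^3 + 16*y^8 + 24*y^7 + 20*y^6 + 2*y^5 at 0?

The Hessian of f at 0 has rank 0. Corank 2; j^3 = x^3 is a perfect cube, so E-series; the 4-jet and mu = 7 give E_7.

E7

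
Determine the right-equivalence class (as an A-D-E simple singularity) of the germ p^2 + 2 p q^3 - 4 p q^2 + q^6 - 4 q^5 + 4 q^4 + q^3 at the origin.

A_{2}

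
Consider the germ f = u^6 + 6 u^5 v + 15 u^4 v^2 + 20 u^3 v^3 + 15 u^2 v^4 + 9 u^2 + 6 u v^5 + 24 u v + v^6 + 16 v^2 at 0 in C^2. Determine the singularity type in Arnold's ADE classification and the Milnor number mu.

Type A_{5}, Milnor number mu = 5.

The Hessian of f at 0 has rank 1. Corank 1: A-series; mu = 5 gives A_5.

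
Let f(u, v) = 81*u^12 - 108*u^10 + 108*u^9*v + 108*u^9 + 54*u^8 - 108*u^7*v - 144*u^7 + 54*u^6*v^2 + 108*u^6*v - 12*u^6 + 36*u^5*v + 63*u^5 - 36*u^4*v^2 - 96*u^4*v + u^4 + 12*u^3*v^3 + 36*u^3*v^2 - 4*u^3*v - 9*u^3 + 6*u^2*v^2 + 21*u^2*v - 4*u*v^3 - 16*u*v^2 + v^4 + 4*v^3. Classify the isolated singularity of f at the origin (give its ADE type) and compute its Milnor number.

Type D_{5}, Milnor number mu = 5.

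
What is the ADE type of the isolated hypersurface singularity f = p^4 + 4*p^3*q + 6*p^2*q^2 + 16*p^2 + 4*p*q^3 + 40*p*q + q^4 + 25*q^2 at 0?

A_3

The Hessian of f at 0 has rank 1. Corank 1: A-series; mu = 3 gives A_3.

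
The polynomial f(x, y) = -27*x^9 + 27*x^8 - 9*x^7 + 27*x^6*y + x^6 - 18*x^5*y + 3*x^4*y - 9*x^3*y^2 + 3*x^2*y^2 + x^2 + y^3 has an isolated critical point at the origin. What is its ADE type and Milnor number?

The Hessian of f at 0 has rank 1. Corank 1: A-series; mu = 2 gives A_2.

Type A_2, Milnor number mu = 2.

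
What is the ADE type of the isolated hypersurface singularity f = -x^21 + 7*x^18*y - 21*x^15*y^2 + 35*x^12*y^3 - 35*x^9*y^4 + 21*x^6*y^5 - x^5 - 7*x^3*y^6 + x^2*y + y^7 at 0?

D8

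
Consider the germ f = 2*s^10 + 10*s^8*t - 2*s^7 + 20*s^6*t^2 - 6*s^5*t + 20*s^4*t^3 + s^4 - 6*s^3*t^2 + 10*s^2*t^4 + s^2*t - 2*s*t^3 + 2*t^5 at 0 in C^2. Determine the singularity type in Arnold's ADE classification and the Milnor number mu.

The Hessian of f at 0 is [[0, 0], [0, 0]] with rank 0, so corank 2. A Groebner basis of the Jacobian ideal J(f) in C{s,t} is {s^3, s^2*t, s^2/4 + s*t^2, -s*t + t^3}; counting standard monomials gives mu = 6. Corank 2; j^3 = s^2*t has shape L^2 M (L != M), so D-series; mu = 6 gives D_6.

Type D_{6}, Milnor number mu = 6.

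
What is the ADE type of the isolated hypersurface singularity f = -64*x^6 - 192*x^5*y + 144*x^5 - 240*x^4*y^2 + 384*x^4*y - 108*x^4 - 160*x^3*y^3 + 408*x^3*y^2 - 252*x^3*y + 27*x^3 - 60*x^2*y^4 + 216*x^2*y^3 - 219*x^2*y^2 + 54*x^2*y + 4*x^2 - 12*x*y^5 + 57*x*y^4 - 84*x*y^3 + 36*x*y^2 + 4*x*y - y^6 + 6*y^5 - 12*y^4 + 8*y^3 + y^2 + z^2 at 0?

The Hessian of f at 0 is [[8, 4, 0], [4, 2, 0], [0, 0, 2]] with rank 2, so corank 1. A Groebner basis of the Jacobian ideal J(f) in C{x,y,z} is {y^2, x + y/2, z}; counting standard monomials gives mu = 2. Corank 1: A-series; mu = 2 gives A_2.

A2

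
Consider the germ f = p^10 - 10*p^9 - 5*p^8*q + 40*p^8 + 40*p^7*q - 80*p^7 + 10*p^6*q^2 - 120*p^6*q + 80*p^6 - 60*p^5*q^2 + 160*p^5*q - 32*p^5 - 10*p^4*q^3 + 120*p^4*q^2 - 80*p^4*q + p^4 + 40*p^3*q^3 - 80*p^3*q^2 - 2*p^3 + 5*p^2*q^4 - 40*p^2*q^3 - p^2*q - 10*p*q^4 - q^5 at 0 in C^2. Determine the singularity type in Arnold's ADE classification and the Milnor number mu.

The Hessian of f at 0 has rank 0. Corank 2; j^3 = -p^2*(2*p + q) has shape L^2 M (L != M), so D-series; mu = 6 gives D_6.

Type D_6, Milnor number mu = 6.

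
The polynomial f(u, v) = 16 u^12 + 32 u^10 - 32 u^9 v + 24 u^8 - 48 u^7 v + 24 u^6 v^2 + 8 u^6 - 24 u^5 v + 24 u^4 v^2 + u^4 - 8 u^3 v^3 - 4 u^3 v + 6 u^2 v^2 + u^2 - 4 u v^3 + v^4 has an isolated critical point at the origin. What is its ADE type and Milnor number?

Type A3, Milnor number mu = 3.

The Hessian of f at 0 is [[2, 0], [0, 0]] with rank 1, so corank 1. A Groebner basis of the Jacobian ideal J(f) in C{u,v} is {v^3, u}; counting standard monomials gives mu = 3. Corank 1: A-series; mu = 3 gives A_3.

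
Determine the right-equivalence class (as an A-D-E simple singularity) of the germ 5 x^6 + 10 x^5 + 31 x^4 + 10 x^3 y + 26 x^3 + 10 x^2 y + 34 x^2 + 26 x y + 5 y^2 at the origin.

A1

The Hessian of f at 0 has rank 2. Corank 0: nondegenerate Morse point, so A_1.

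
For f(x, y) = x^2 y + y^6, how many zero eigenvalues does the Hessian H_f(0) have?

The Hessian at 0 is [[0, 0], [0, 0]] of rank 0; hence corank 2.

2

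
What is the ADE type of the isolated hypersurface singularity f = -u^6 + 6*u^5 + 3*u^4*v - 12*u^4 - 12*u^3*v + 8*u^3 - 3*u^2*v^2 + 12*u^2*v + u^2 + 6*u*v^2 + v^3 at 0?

A2

The Hessian of f at 0 has rank 1. Corank 1: A-series; mu = 2 gives A_2.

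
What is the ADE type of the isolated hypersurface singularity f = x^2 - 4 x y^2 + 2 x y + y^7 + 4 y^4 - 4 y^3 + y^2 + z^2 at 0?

A6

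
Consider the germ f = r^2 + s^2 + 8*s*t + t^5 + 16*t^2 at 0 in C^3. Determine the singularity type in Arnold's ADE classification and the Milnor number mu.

Type A4, Milnor number mu = 4.

The Hessian of f at 0 is [[2, 8, 0], [8, 32, 0], [0, 0, 2]] with rank 2, so corank 1. A Groebner basis of the Jacobian ideal J(f) in C{s,t,r} is {t^4, s + 4*t, r}; counting standard monomials gives mu = 4. Corank 1: A-series; mu = 4 gives A_4.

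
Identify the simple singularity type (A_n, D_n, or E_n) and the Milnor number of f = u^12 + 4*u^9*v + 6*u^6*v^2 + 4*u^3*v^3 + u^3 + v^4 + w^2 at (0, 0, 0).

The Hessian of f at 0 is [[0, 0, 0], [0, 0, 0], [0, 0, 2]] with rank 1, so corank 2. A Groebner basis of the Jacobian ideal J(f) in C{u,v,w} is {v^3, u^2, w}; counting standard monomials gives mu = 6. Corank 2; j^3 = u^3 is a perfect cube, so E-series; the 4-jet and mu = 6 give E_6.

Type E_{6}, Milnor number mu = 6.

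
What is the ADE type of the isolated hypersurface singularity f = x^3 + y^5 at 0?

The Hessian of f at 0 has rank 0. Corank 2; j^3 = x^3 is a perfect cube, so E-series; the 5-jet and mu = 8 give E_8.

E_8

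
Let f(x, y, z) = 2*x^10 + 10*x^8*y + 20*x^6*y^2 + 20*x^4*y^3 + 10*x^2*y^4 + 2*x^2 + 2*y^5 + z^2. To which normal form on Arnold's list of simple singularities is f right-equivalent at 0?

A_4

The Hessian of f at 0 is [[4, 0, 0], [0, 0, 0], [0, 0, 2]] with rank 2, so corank 1. A Groebner basis of the Jacobian ideal J(f) in C{x,y,z} is {y^4, x, z}; counting standard monomials gives mu = 4. Corank 1: A-series; mu = 4 gives A_4.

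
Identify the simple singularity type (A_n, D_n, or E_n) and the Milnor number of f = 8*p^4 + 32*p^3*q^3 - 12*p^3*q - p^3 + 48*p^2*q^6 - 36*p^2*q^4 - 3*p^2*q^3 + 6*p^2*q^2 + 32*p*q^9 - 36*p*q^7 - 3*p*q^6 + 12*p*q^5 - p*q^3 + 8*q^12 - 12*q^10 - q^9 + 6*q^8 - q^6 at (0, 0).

Type E7, Milnor number mu = 7.

The Hessian of f at 0 is [[0, 0], [0, 0]] with rank 0, so corank 2. A Groebner basis of the Jacobian ideal J(f) in C{p,q} is {3*p^2/4 + q^4 + q^3/4, p^3, p^2*q - p^2/4 - q^3/12, -p^2 + p*q^2 - q^3/3}; counting standard monomials gives mu = 7. Corank 2; j^3 = -p^3 is a perfect cube, so E-series; the 4-jet and mu = 7 give E_7.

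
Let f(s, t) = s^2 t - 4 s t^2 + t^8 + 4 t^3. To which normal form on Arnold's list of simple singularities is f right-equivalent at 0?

D_9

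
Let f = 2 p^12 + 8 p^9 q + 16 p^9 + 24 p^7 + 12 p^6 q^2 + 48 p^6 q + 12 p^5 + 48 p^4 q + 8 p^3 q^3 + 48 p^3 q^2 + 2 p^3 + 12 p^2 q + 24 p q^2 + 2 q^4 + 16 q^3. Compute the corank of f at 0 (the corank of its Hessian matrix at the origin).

The Hessian at 0 is [[0, 0], [0, 0]] of rank 0; hence corank 2.

2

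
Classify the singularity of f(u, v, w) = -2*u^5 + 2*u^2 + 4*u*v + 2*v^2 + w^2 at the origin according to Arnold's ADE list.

A4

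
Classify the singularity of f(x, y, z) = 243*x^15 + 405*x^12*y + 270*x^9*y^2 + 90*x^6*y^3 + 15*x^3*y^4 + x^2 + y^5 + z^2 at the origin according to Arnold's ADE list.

A_4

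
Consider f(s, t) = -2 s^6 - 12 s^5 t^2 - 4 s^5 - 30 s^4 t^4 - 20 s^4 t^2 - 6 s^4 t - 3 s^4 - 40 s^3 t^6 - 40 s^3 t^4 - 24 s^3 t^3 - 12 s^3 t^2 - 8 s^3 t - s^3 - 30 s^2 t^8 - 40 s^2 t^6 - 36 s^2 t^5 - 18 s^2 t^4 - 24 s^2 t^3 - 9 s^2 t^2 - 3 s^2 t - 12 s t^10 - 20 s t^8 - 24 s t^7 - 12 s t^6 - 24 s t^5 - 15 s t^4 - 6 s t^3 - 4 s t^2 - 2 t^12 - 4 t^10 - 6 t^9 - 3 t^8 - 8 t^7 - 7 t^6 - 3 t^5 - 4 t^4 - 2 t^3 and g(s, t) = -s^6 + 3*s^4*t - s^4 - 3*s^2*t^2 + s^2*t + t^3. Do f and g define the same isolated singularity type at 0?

Yes.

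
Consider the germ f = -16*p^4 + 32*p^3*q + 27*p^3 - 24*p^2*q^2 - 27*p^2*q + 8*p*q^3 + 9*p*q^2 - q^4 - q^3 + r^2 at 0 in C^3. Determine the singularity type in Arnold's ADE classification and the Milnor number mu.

Type E6, Milnor number mu = 6.

The Hessian of f at 0 has rank 1. Corank 2; j^3 = (3*p - q)^3 is a perfect cube, so E-series; the 4-jet and mu = 6 give E_6.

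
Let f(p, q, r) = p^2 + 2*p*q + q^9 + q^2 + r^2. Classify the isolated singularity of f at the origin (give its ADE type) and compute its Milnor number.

The Hessian of f at 0 has rank 2. Corank 1: A-series; mu = 8 gives A_8.

Type A_8, Milnor number mu = 8.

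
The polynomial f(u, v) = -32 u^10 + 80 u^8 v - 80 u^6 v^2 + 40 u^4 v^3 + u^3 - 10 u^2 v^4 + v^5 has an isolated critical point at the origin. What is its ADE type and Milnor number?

Type E8, Milnor number mu = 8.

The Hessian of f at 0 has rank 0. Corank 2; j^3 = u^3 is a perfect cube, so E-series; the 5-jet and mu = 8 give E_8.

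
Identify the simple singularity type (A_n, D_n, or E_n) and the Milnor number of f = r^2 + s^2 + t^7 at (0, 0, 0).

Type A_{6}, Milnor number mu = 6.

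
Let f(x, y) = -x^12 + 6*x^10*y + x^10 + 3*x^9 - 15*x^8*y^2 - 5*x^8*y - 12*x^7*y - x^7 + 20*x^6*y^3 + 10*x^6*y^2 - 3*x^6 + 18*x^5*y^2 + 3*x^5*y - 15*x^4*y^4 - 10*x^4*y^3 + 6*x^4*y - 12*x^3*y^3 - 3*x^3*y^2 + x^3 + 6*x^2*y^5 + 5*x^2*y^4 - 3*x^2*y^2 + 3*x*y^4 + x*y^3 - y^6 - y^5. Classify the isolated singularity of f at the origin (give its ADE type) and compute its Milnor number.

Type E_{7}, Milnor number mu = 7.

The Hessian of f at 0 is [[0, 0], [0, 0]] with rank 0, so corank 2. A Groebner basis of the Jacobian ideal J(f) in C{x,y} is {-x^2 + y^4 - y^3/3, x^3, x^2*y + x^2/3 + y^3/9, -x^2 + x*y^2 - y^3/3}; counting standard monomials gives mu = 7. Corank 2; j^3 = x^3 is a perfect cube, so E-series; the 4-jet and mu = 7 give E_7.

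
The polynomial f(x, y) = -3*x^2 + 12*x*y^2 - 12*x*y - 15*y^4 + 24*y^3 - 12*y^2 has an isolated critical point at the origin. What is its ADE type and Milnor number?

Type A_{3}, Milnor number mu = 3.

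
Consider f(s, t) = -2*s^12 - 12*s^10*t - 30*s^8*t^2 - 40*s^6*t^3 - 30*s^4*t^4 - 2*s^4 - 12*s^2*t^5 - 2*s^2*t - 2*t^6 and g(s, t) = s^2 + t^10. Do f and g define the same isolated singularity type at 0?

The Hessian of f at 0 is [[0, 0], [0, 0]] with rank 0, so corank 2. A Groebner basis of the Jacobian ideal J(f) in C{s,t} is {s^2/6 + t^5, s^3, s*t}; counting standard monomials gives mu = 7. Corank 2; j^3 = -2*s^2*t has shape L^2 M (L != M), so D-series; mu = 7 gives D_7. The Hessian of g at 0 is [[2, 0], [0, 0]] with rank 1, so corank 1. A Groebner basis of the Jacobian ideal J(g) in C{s,t} is {t^9, s}; counting standard monomials gives mu = 9. Corank 1: A-series; mu = 9 gives A_9. f is D_7 but g is A_9, hence not right-equivalent.

No.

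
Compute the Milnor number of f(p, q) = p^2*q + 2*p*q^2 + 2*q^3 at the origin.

4

The Hessian of f at 0 has rank 0. Corank 2; j^3 = q*(p^2 + 2*p*q + 2*q^2) splits into three distinct lines over C (the quadratic factor has nonzero discriminant), so D_4.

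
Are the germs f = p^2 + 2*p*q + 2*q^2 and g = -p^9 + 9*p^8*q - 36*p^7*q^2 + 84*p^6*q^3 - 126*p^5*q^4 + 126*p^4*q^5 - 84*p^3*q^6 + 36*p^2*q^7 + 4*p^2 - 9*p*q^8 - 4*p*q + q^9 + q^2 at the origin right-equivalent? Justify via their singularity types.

The Hessian of f at 0 has rank 2. Corank 0: nondegenerate Morse point, so A_1. The Hessian of g at 0 has rank 1. Corank 1: A-series; mu = 8 gives A_8. f is A_1 but g is A_8, hence not right-equivalent.

No.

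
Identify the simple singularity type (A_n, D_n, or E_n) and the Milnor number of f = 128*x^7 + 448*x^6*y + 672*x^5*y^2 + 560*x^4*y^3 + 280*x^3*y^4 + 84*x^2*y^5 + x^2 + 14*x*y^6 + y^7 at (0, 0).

Type A_6, Milnor number mu = 6.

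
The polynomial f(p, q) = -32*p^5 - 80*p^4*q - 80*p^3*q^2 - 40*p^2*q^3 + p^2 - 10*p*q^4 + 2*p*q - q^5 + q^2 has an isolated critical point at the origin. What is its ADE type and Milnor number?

Type A4, Milnor number mu = 4.

The Hessian of f at 0 has rank 1. Corank 1: A-series; mu = 4 gives A_4.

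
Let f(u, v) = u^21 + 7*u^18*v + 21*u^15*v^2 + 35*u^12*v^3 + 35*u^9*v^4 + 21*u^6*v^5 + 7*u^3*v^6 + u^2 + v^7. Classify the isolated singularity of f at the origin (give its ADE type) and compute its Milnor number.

Type A_6, Milnor number mu = 6.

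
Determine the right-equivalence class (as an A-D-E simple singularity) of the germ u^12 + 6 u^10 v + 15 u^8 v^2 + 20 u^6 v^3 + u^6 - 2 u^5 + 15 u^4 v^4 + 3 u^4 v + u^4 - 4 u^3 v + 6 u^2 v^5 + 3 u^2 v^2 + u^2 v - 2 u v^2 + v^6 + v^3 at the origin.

D_{7}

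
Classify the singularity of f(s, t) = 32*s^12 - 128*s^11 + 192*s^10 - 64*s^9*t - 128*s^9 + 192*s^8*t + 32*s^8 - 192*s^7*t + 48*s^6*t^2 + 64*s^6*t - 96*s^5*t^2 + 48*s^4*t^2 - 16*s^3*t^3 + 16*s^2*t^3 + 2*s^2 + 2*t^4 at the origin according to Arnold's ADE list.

A_3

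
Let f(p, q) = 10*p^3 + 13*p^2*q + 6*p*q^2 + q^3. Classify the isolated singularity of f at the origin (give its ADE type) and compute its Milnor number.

The Hessian of f at 0 has rank 0. Corank 2; j^3 = (2*p + q)*(5*p^2 + 4*p*q + q^2) splits into three distinct lines over C (the quadratic factor has nonzero discriminant), so D_4.

Type D_4, Milnor number mu = 4.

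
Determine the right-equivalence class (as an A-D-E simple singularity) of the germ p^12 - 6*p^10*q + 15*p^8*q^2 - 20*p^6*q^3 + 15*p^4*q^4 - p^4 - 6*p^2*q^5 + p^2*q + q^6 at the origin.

D7

The Hessian of f at 0 has rank 0. Corank 2; j^3 = p^2*q has shape L^2 M (L != M), so D-series; mu = 7 gives D_7.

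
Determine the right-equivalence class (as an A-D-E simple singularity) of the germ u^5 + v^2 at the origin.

The Hessian of f at 0 has rank 1. Corank 1: A-series; mu = 4 gives A_4.

A_4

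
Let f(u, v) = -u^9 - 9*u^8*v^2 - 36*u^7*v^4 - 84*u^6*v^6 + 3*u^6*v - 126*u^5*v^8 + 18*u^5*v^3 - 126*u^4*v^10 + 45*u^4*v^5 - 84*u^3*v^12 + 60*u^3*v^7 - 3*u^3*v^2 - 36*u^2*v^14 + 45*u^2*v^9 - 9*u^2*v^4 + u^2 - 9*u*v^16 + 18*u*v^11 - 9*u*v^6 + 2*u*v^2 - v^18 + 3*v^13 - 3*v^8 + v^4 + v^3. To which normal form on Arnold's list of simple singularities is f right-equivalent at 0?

The Hessian of f at 0 is [[2, 0], [0, 0]] with rank 1, so corank 1. A Groebner basis of the Jacobian ideal J(f) in C{u,v} is {v^2, u}; counting standard monomials gives mu = 2. Corank 1: A-series; mu = 2 gives A_2.

A_2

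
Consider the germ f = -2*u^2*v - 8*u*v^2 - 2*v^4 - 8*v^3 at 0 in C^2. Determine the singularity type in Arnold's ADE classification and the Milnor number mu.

The Hessian of f at 0 has rank 0. Corank 2; j^3 = -2*v*(u + 2*v)^2 has shape L^2 M (L != M), so D-series; mu = 5 gives D_5.

Type D_{5}, Milnor number mu = 5.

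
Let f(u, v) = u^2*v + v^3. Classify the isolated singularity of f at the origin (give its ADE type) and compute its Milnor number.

Type D_4, Milnor number mu = 4.

The Hessian of f at 0 has rank 0. Corank 2; j^3 = v*(u^2 + v^2) splits into three distinct lines over C (the quadratic factor has nonzero discriminant), so D_4.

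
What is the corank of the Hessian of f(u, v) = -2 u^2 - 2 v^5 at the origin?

1

Hessian at 0 has rank 1.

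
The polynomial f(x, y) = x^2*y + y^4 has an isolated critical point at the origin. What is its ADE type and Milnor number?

Type D_{5}, Milnor number mu = 5.

The Hessian of f at 0 is [[0, 0], [0, 0]] with rank 0, so corank 2. A Groebner basis of the Jacobian ideal J(f) in C{x,y} is {x^3, x^2/4 + y^3, x*y}; counting standard monomials gives mu = 5. Corank 2; j^3 = x^2*y has shape L^2 M (L != M), so D-series; mu = 5 gives D_5.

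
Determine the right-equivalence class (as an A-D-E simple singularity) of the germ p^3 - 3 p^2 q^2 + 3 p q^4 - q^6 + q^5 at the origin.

E_8

The Hessian of f at 0 has rank 0. Corank 2; j^3 = p^3 is a perfect cube, so E-series; the 5-jet and mu = 8 give E_8.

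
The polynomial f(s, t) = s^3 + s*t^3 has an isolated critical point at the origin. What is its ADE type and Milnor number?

Type E_7, Milnor number mu = 7.

The Hessian of f at 0 is [[0, 0], [0, 0]] with rank 0, so corank 2. A Groebner basis of the Jacobian ideal J(f) in C{s,t} is {s^3, s*t^2, 3*s^2 + t^3}; counting standard monomials gives mu = 7. Corank 2; j^3 = s^3 is a perfect cube, so E-series; the 4-jet and mu = 7 give E_7.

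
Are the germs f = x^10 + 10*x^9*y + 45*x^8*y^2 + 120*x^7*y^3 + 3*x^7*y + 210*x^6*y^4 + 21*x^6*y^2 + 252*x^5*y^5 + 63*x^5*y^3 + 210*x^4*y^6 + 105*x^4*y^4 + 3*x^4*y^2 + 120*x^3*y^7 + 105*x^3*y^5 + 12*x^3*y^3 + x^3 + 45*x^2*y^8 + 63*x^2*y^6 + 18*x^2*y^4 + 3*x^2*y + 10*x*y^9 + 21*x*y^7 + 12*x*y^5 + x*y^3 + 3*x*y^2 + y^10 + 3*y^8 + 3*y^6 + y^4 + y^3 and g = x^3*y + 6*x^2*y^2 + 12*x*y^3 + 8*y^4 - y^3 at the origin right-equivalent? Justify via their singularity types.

The Hessian of f at 0 is [[0, 0], [0, 0]] with rank 0, so corank 2. A Groebner basis of the Jacobian ideal J(f) in C{x,y} is {x^3 + 3*x^2*y + 6*x^2 + 12*x*y + 6*y^2, -3*x^2 + x*y^2 - 6*x*y - 3*y^2, 3*x^2 + 6*x*y + y^3 + 3*y^2}; counting standard monomials gives mu = 7. Corank 2; j^3 = (x + y)^3 is a perfect cube, so E-series; the 4-jet and mu = 7 give E_7. The Hessian of g at 0 is [[0, 0], [0, 0]] with rank 0, so corank 2. A Groebner basis of the Jacobian ideal J(g) in C{x,y} is {x^3 - 12*x*y^2 - 3*y^2, x^2*y + 4*x*y^2, y^3}; counting standard monomials gives mu = 7. Corank 2; j^3 = -y^3 is a perfect cube, so E-series; the 4-jet and mu = 7 give E_7. Both have type E_7, hence right-equivalent.

Yes.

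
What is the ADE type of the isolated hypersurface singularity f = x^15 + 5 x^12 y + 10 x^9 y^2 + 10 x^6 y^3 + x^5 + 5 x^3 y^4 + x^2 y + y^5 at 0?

D_6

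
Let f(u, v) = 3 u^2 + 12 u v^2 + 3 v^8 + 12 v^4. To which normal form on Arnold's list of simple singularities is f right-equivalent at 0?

A7

The Hessian of f at 0 is [[6, 0], [0, 0]] with rank 1, so corank 1. A Groebner basis of the Jacobian ideal J(f) in C{u,v} is {u^4, u^3*v, u/2 + v^2}; counting standard monomials gives mu = 7. Corank 1: A-series; mu = 7 gives A_7.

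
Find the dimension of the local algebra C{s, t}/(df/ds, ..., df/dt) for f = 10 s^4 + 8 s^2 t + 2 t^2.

3

The Hessian of f at 0 has rank 1. Corank 1: A-series; mu = 3 gives A_3.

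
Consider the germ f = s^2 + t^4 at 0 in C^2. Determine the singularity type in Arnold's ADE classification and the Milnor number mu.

Type A_{3}, Milnor number mu = 3.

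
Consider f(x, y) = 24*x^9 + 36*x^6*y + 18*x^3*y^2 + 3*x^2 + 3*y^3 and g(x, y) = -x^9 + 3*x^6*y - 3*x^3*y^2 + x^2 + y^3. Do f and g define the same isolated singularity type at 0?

Yes.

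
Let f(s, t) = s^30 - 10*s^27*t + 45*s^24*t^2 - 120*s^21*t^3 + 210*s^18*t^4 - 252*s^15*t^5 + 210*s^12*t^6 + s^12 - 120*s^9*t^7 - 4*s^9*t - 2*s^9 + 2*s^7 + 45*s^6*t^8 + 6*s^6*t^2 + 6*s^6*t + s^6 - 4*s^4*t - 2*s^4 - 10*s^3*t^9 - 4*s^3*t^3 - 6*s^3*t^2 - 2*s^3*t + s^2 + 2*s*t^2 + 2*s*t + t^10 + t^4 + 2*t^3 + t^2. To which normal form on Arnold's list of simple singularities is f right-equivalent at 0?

The Hessian of f at 0 has rank 1. Corank 1: A-series; mu = 9 gives A_9.

A_{9}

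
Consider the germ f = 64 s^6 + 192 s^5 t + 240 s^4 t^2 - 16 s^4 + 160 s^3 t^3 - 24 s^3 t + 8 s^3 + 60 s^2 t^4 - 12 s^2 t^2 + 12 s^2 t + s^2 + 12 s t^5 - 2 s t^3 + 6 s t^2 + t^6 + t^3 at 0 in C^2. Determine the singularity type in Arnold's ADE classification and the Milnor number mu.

Type A_2, Milnor number mu = 2.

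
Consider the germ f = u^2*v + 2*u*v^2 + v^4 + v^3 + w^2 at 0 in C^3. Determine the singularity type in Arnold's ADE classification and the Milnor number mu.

Type D5, Milnor number mu = 5.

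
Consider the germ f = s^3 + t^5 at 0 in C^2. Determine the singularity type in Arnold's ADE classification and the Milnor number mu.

The Hessian of f at 0 has rank 0. Corank 2; j^3 = s^3 is a perfect cube, so E-series; the 5-jet and mu = 8 give E_8.

Type E_{8}, Milnor number mu = 8.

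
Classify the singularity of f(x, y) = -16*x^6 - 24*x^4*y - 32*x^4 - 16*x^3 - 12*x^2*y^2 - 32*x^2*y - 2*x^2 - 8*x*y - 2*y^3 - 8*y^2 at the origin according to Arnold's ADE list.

A_{2}

The Hessian of f at 0 has rank 1. Corank 1: A-series; mu = 2 gives A_2.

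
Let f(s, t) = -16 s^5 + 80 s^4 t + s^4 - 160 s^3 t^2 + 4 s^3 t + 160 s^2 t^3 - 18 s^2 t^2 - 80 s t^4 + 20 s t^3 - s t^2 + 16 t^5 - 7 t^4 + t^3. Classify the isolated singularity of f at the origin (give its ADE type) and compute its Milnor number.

The Hessian of f at 0 has rank 0. Corank 2; j^3 = -t^2*(s - t) has shape L^2 M (L != M), so D-series; mu = 5 gives D_5.

Type D_{5}, Milnor number mu = 5.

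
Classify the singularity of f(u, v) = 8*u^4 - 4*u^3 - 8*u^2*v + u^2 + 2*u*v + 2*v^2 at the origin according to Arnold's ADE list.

The Hessian of f at 0 is [[2, 2], [2, 4]] with rank 2, so corank 0. A Groebner basis of the Jacobian ideal J(f) in C{u,v} is {u, v}; counting standard monomials gives mu = 1. Corank 0: nondegenerate Morse point, so A_1.

A_1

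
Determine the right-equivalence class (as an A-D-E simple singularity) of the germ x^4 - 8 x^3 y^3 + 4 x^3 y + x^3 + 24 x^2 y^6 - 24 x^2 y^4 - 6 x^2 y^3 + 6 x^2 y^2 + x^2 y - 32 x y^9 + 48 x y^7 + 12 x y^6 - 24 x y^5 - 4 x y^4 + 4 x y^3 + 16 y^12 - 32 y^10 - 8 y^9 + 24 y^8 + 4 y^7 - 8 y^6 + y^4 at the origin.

D5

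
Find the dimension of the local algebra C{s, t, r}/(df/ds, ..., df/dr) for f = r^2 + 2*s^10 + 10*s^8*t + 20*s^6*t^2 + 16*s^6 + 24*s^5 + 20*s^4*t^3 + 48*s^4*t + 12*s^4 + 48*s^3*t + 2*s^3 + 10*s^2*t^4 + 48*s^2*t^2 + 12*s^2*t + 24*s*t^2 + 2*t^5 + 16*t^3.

8

The Hessian of f at 0 has rank 1. Corank 2; j^3 = 2*(s + 2*t)^3 is a perfect cube, so E-series; the 5-jet and mu = 8 give E_8.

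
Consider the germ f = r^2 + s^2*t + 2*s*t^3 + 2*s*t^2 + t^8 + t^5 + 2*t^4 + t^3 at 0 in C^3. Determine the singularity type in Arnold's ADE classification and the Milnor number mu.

The Hessian of f at 0 is [[0, 0, 0], [0, 0, 0], [0, 0, 2]] with rank 1, so corank 2. A Groebner basis of the Jacobian ideal J(f) in C{s,t,r} is {s^4 + 6*s^3 + 14*s^2*t + s^2/2 + 23*s*t^2/2 - 5*s*t/2 - 3*t^2, s^3*t - 3*s^3 - 6*s^2*t - s^2/8 - 33*s*t^2/8 + 7*s*t/8 + t^2, s^3 + s^2*t^2 + s^2*t, s*t + t^3 + t^2, r}; counting standard monomials gives mu = 9. Corank 2; j^3 = t*(s + t)^2 has shape L^2 M (L != M), so D-series; mu = 9 gives D_9.

Type D_9, Milnor number mu = 9.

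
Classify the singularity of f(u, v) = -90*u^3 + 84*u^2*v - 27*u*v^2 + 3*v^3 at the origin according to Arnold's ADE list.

D_{4}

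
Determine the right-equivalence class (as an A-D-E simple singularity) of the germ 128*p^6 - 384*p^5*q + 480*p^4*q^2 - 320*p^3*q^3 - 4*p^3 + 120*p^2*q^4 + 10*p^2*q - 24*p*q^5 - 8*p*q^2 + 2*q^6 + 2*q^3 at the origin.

D_{7}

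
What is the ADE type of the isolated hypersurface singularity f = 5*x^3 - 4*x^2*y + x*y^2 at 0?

The Hessian of f at 0 is [[0, 0], [0, 0]] with rank 0, so corank 2. A Groebner basis of the Jacobian ideal J(f) in C{x,y} is {y^3, x^2 - y^2, x*y - 2*y^2}; counting standard monomials gives mu = 4. Corank 2; j^3 = x*(5*x^2 - 4*x*y + y^2) splits into three distinct lines over C (the quadratic factor has nonzero discriminant), so D_4.

D_{4}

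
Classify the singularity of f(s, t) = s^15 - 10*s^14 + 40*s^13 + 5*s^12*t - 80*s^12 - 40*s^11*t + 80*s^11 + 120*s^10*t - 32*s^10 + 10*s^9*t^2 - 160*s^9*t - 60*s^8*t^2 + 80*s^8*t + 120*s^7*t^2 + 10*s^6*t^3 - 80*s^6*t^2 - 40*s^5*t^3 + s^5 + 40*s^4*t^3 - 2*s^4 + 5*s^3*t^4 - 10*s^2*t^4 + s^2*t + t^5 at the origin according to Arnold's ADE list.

The Hessian of f at 0 has rank 0. Corank 2; j^3 = s^2*t has shape L^2 M (L != M), so D-series; mu = 6 gives D_6.

D_6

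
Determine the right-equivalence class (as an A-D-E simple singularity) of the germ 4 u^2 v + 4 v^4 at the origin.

D_{5}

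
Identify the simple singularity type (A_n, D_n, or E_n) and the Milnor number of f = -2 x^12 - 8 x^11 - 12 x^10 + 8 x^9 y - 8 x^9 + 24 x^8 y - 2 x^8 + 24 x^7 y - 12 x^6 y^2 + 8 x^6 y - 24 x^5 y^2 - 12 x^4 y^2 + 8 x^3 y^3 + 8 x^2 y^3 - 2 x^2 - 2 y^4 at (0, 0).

Type A3, Milnor number mu = 3.

The Hessian of f at 0 is [[-4, 0], [0, 0]] with rank 1, so corank 1. A Groebner basis of the Jacobian ideal J(f) in C{x,y} is {y^3, x}; counting standard monomials gives mu = 3. Corank 1: A-series; mu = 3 gives A_3.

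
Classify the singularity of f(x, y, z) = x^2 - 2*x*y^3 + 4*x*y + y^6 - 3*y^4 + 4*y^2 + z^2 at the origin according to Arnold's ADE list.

The Hessian of f at 0 is [[2, 4, 0], [4, 8, 0], [0, 0, 2]] with rank 2, so corank 1. A Groebner basis of the Jacobian ideal J(f) in C{x,y,z} is {y^3, x + 2*y, z}; counting standard monomials gives mu = 3. Corank 1: A-series; mu = 3 gives A_3.

A_{3}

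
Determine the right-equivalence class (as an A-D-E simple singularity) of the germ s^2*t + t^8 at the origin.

The Hessian of f at 0 has rank 0. Corank 2; j^3 = s^2*t has shape L^2 M (L != M), so D-series; mu = 9 gives D_9.

D_9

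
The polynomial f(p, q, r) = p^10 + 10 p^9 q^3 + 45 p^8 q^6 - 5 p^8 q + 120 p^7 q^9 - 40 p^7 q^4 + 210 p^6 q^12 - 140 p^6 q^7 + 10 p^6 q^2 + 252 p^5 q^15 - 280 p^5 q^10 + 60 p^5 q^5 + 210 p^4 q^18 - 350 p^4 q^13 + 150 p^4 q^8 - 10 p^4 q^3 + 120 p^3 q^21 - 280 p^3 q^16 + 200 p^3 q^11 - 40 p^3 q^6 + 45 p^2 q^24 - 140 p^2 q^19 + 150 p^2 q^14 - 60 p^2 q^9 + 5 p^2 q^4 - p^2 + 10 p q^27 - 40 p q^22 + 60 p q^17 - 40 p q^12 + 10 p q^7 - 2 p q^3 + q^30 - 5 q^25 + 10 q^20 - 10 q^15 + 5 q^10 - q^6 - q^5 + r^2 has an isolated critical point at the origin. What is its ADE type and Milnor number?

Type A_4, Milnor number mu = 4.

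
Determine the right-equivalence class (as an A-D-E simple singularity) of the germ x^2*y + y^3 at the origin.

The Hessian of f at 0 has rank 0. Corank 2; j^3 = y*(x^2 + y^2) splits into three distinct lines over C (the quadratic factor has nonzero discriminant), so D_4.

D4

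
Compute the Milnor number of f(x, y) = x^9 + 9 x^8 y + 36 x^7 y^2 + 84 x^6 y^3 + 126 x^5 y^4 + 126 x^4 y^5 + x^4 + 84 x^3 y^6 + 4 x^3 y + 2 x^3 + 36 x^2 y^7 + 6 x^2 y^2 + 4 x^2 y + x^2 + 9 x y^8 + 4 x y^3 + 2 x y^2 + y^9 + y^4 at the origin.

8

The Hessian of f at 0 has rank 1. Corank 1: A-series; mu = 8 gives A_8.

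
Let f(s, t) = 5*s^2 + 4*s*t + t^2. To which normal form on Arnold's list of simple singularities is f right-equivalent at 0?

A_1

The Hessian of f at 0 has rank 2. Corank 0: nondegenerate Morse point, so A_1.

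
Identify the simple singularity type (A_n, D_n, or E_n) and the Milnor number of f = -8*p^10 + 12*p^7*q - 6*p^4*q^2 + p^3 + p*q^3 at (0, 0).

The Hessian of f at 0 has rank 0. Corank 2; j^3 = p^3 is a perfect cube, so E-series; the 4-jet and mu = 7 give E_7.

Type E_7, Milnor number mu = 7.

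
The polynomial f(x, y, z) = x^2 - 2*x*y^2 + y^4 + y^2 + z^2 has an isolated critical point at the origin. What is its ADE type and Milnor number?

The Hessian of f at 0 has rank 3. Corank 0: nondegenerate Morse point, so A_1.

Type A_{1}, Milnor number mu = 1.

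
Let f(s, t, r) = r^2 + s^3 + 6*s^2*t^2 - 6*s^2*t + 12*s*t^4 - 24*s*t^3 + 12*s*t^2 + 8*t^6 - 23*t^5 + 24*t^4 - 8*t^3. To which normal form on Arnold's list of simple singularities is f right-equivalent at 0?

E8

The Hessian of f at 0 is [[0, 0, 0], [0, 0, 0], [0, 0, 2]] with rank 1, so corank 2. A Groebner basis of the Jacobian ideal J(f) in C{s,t,r} is {t^4, s^3 - 6*s^2*t - 3*s^2 + 12*s*t + 16*t^3 - 12*t^2, s^2/4 + s*t^2 - s*t - 2*t^3 + t^2, r}; counting standard monomials gives mu = 8. Corank 2; j^3 = (s - 2*t)^3 is a perfect cube, so E-series; the 5-jet and mu = 8 give E_8.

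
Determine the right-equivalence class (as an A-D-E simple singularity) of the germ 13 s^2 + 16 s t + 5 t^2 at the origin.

The Hessian of f at 0 has rank 2. Corank 0: nondegenerate Morse point, so A_1.

A_1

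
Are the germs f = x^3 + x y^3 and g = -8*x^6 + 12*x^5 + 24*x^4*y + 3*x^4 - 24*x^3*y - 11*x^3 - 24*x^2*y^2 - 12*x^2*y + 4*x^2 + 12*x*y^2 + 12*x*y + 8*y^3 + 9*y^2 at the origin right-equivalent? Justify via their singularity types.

The Hessian of f at 0 has rank 0. Corank 2; j^3 = x^3 is a perfect cube, so E-series; the 4-jet and mu = 7 give E_7. The Hessian of g at 0 has rank 1. Corank 1: A-series; mu = 2 gives A_2. f is E_7 but g is A_2, hence not right-equivalent.

No.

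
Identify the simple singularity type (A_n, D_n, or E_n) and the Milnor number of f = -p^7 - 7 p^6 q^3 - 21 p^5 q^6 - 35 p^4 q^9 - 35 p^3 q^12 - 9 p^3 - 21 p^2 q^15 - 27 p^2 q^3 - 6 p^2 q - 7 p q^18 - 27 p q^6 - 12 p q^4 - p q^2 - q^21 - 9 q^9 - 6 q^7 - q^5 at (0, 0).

Type D_{8}, Milnor number mu = 8.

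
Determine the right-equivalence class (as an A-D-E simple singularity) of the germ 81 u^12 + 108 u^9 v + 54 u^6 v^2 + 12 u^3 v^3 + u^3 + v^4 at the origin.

The Hessian of f at 0 is [[0, 0], [0, 0]] with rank 0, so corank 2. A Groebner basis of the Jacobian ideal J(f) in C{u,v} is {v^3, u^2}; counting standard monomials gives mu = 6. Corank 2; j^3 = u^3 is a perfect cube, so E-series; the 4-jet and mu = 6 give E_6.

E_6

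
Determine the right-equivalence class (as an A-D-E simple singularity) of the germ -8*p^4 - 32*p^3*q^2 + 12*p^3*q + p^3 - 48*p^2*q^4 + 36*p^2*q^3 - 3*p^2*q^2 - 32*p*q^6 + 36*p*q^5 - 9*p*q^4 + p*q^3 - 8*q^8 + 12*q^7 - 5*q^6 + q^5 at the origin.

E7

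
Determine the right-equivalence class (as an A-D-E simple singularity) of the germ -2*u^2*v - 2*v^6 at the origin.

D7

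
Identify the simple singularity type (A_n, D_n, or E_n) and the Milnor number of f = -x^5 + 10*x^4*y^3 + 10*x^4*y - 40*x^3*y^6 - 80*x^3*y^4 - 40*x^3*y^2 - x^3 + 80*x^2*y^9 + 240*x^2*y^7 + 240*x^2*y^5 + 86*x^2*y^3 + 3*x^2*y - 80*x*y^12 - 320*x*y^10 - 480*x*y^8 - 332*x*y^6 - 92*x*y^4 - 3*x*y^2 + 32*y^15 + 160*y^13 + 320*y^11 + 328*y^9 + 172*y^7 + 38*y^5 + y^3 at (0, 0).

The Hessian of f at 0 has rank 0. Corank 2; j^3 = -(x - y)^3 is a perfect cube, so E-series; the 5-jet and mu = 8 give E_8.

Type E_{8}, Milnor number mu = 8.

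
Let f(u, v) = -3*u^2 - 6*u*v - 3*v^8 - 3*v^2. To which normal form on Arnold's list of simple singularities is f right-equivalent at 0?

The Hessian of f at 0 has rank 1. Corank 1: A-series; mu = 7 gives A_7.

A7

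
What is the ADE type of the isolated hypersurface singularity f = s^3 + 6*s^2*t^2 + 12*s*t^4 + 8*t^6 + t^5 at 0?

The Hessian of f at 0 has rank 0. Corank 2; j^3 = s^3 is a perfect cube, so E-series; the 5-jet and mu = 8 give E_8.

E_8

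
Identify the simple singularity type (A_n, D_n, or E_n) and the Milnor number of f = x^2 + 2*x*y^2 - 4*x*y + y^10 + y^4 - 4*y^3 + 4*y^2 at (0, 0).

The Hessian of f at 0 is [[2, -4], [-4, 8]] with rank 1, so corank 1. A Groebner basis of the Jacobian ideal J(f) in C{x,y} is {x^5 + 40*x^4 - 240*x^3*y - 560*x^3 + 1728*x^2*y + 1472*x^2 - 3456*x*y - 1024*x + 2048*y, x^4*y + 8*x^4 - 40*x^3*y - 80*x^3 + 240*x^2*y + 192*x^2 - 448*x*y - 128*x + 256*y, x + y^2 - 2*y}; counting standard monomials gives mu = 9. Corank 1: A-series; mu = 9 gives A_9.

Type A_9, Milnor number mu = 9.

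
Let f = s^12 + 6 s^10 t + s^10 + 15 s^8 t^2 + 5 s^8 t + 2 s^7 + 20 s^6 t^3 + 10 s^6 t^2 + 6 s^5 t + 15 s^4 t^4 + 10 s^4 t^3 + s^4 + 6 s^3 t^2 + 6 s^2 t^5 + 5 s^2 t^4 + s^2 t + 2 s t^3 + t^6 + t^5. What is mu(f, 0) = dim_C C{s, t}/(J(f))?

7

The Hessian of f at 0 has rank 0. Corank 2; j^3 = s^2*t has shape L^2 M (L != M), so D-series; mu = 7 gives D_7.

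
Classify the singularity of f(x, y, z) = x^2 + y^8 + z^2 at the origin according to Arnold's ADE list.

A_{7}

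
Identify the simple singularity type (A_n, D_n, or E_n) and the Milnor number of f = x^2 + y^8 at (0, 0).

Type A_7, Milnor number mu = 7.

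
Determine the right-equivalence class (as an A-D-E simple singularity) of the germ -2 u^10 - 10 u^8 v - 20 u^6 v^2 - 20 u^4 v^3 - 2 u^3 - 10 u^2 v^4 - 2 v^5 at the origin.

The Hessian of f at 0 has rank 0. Corank 2; j^3 = -2*u^3 is a perfect cube, so E-series; the 5-jet and mu = 8 give E_8.

E8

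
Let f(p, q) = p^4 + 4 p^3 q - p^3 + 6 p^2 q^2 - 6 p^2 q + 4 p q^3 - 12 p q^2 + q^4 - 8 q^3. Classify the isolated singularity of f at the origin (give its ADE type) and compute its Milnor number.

Type E_6, Milnor number mu = 6.

The Hessian of f at 0 has rank 0. Corank 2; j^3 = -(p + 2*q)^3 is a perfect cube, so E-series; the 4-jet and mu = 6 give E_6.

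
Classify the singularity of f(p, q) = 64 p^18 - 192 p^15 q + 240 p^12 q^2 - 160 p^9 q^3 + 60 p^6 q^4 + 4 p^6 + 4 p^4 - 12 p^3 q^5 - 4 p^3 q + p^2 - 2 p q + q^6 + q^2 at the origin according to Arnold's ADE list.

The Hessian of f at 0 is [[2, -2], [-2, 2]] with rank 1, so corank 1. A Groebner basis of the Jacobian ideal J(f) in C{p,q} is {p*q^2 + p/2 - q/2, p/2 + q^3 - q/2, p^2 - 2*p*q + q^2}; counting standard monomials gives mu = 5. Corank 1: A-series; mu = 5 gives A_5.

A_5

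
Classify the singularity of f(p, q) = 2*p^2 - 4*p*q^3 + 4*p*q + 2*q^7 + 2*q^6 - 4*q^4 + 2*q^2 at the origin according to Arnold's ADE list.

A6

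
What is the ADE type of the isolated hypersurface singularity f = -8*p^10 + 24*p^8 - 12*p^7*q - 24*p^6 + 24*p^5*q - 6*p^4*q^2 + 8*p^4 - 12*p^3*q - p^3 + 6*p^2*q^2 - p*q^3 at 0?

E_{7}

The Hessian of f at 0 is [[0, 0], [0, 0]] with rank 0, so corank 2. A Groebner basis of the Jacobian ideal J(f) in C{p,q} is {3*p^2/4 + q^4 + q^3/4, p^3, p^2*q - p^2/4 - q^3/12, -p^2 + p*q^2 - q^3/3}; counting standard monomials gives mu = 7. Corank 2; j^3 = -p^3 is a perfect cube, so E-series; the 4-jet and mu = 7 give E_7.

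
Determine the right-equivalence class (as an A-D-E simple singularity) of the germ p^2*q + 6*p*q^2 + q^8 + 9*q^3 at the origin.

D_9

The Hessian of f at 0 has rank 0. Corank 2; j^3 = q*(p + 3*q)^2 has shape L^2 M (L != M), so D-series; mu = 9 gives D_9.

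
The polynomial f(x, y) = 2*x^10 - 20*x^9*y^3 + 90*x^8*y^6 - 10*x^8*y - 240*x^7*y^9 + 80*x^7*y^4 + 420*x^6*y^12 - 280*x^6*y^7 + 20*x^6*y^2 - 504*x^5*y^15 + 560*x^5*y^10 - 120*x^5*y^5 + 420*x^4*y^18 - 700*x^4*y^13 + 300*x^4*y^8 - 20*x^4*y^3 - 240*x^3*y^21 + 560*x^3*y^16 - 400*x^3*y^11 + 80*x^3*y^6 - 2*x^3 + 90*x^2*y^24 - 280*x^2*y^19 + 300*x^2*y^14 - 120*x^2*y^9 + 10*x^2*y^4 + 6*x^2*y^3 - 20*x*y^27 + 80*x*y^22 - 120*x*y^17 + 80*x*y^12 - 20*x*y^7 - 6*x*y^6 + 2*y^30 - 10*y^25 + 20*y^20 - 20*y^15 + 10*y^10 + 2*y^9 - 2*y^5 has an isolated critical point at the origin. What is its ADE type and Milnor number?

Type E8, Milnor number mu = 8.

The Hessian of f at 0 has rank 0. Corank 2; j^3 = -2*x^3 is a perfect cube, so E-series; the 5-jet and mu = 8 give E_8.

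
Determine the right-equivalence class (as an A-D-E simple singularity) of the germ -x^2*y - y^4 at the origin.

D_5

The Hessian of f at 0 has rank 0. Corank 2; j^3 = -x^2*y has shape L^2 M (L != M), so D-series; mu = 5 gives D_5.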